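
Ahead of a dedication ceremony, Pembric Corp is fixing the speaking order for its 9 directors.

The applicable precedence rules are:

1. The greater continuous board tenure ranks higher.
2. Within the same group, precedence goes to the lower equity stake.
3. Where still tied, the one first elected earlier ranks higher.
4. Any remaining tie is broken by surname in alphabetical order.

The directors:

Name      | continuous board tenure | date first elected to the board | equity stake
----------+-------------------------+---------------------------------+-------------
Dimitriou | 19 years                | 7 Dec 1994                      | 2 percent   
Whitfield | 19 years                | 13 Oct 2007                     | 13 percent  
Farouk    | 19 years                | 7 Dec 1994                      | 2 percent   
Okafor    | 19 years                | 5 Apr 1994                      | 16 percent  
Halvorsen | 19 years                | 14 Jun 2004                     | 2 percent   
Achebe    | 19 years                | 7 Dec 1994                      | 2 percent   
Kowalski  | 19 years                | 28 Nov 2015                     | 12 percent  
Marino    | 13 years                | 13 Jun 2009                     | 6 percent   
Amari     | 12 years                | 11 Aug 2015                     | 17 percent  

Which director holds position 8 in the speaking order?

By continuous board tenure (higher first): Achebe, Dimitriou, Farouk, Halvorsen, Kowalski, Whitfield and Okafor (each 19 years); then Marino (13 years); then Amari (12 years).
Among Achebe, Dimitriou, Farouk, Halvorsen, Kowalski, Whitfield and Okafor, by equity stake (lower first): Achebe, Dimitriou, Farouk and Halvorsen (2 percent) before Kowalski (12 percent) before Whitfield (13 percent) before Okafor (16 percent).
Among Achebe, Dimitriou, Farouk and Halvorsen, by date first elected to the board (earlier first): Achebe, Dimitriou and Farouk (7 Dec 1994) before Halvorsen (14 Jun 2004).
Among Achebe, Dimitriou and Farouk, alphabetically by surname: Achebe before Dimitriou before Farouk.
Order: Achebe, Dimitriou, Farouk, Halvorsen, Kowalski, Whitfield, Okafor, Marino, Amari.

Marino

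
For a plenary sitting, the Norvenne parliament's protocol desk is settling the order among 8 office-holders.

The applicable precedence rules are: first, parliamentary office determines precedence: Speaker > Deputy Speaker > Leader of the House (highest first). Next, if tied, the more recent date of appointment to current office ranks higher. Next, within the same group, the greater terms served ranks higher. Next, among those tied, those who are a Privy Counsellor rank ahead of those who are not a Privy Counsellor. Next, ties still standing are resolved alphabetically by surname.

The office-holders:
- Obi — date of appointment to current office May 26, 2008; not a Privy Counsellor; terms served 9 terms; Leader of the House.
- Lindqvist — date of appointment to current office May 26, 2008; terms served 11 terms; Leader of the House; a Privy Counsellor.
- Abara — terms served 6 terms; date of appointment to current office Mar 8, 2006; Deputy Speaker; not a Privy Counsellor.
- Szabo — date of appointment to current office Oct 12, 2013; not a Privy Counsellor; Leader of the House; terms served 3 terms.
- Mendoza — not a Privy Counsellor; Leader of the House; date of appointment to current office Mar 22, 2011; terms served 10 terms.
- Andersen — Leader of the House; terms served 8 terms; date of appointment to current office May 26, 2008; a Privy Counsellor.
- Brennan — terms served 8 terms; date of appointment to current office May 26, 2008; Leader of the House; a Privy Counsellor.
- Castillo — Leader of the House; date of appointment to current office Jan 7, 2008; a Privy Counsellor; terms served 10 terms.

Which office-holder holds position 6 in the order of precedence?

By parliamentary office: Abara (Deputy Speaker); then Szabo, Mendoza, Lindqvist, Obi, Andersen, Brennan and Castillo (Leader of the House).
Among Szabo, Mendoza, Lindqvist, Obi, Andersen, Brennan and Castillo, by date of appointment to current office (later first): Szabo (Oct 12, 2013) before Mendoza (Mar 22, 2011) before Lindqvist, Obi, Andersen and Brennan (May 26, 2008) before Castillo (Jan 7, 2008).
Among Lindqvist, Obi, Andersen and Brennan, by terms served (higher first): Lindqvist (11 terms) before Obi (9 terms) before Andersen and Brennan (8 terms).
Andersen and Brennan are each a Privy Counsellor, so the next rule applies.
Among Andersen and Brennan, alphabetically by surname: Andersen before Brennan.
Order: Abara, Szabo, Mendoza, Lindqvist, Obi, Andersen, Brennan, Castillo.

Andersen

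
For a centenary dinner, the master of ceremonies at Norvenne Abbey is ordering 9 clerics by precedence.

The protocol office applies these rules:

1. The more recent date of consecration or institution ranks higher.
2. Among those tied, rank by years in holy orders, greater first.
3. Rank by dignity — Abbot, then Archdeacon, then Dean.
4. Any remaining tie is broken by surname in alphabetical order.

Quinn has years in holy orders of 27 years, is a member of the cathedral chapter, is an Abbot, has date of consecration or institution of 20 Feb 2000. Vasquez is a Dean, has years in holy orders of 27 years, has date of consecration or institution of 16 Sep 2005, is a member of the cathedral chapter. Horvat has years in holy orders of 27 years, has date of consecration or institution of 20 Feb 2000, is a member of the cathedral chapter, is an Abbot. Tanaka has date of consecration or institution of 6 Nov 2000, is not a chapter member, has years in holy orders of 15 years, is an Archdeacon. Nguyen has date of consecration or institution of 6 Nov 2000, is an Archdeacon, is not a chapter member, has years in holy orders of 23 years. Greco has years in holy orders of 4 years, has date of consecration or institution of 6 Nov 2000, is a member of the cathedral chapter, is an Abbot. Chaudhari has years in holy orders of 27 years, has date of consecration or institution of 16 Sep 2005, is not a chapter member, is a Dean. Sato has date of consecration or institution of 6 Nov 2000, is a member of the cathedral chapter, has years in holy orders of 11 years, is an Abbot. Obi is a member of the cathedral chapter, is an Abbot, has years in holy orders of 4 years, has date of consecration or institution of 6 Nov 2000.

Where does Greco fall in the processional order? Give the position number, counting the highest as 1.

By date of consecration or institution (later first): Chaudhari and Vasquez (both 16 Sep 2005); then Nguyen, Tanaka, Sato, Greco and Obi (each 6 Nov 2000); then Horvat and Quinn (both 20 Feb 2000).
Chaudhari and Vasquez both have years in holy orders 27 years, so the next rule applies.
Chaudhari and Vasquez are each Dean, so the next rule applies.
Among Chaudhari and Vasquez, alphabetically by surname: Chaudhari before Vasquez.
Among Nguyen, Tanaka, Sato, Greco and Obi, by years in holy orders (higher first): Nguyen (23 years) before Tanaka (15 years) before Sato (11 years) before Greco and Obi (4 years).
Greco and Obi are each Abbot, so the next rule applies.
Among Greco and Obi, alphabetically by surname: Greco before Obi.
Horvat and Quinn both have years in holy orders 27 years, so the next rule applies.
Horvat and Quinn are each Abbot, so the next rule applies.
Among Horvat and Quinn, alphabetically by surname: Horvat before Quinn.
Order: Chaudhari, Vasquez, Nguyen, Tanaka, Sato, Greco, Obi, Horvat, Quinn. So position 6.

6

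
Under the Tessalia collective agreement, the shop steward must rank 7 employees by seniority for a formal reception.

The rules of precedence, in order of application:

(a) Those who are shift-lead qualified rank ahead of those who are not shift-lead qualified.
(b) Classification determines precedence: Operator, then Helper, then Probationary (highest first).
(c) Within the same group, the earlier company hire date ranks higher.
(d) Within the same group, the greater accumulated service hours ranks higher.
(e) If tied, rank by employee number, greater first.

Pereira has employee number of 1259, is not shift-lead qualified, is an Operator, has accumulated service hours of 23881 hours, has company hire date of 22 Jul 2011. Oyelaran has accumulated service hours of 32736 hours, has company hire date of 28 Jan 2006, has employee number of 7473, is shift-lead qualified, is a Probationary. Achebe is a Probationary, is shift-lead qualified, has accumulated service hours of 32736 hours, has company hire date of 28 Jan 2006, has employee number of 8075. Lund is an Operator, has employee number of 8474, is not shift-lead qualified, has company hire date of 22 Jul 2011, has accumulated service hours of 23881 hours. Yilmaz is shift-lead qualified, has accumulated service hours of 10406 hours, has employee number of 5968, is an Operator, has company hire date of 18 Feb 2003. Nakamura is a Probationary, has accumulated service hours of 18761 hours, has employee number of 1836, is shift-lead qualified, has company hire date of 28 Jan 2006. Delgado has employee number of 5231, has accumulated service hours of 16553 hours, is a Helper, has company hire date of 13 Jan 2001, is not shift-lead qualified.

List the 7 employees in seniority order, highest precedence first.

By the first rule: Yilmaz, Achebe, Oyelaran and Nakamura (each shift-lead qualified); then Lund, Pereira and Delgado (each not shift-lead qualified).
Among Yilmaz, Achebe, Oyelaran and Nakamura, by classification: Yilmaz (Operator) before Achebe, Oyelaran and Nakamura (Probationary).
Achebe, Oyelaran and Nakamura all have company hire date 28 Jan 2006, so the next rule applies.
Among Achebe, Oyelaran and Nakamura, by accumulated service hours (higher first): Achebe and Oyelaran (32736 hours) before Nakamura (18761 hours).
Among Achebe and Oyelaran, by employee number (higher first): Achebe (8075) before Oyelaran (7473).
Among Lund, Pereira and Delgado, by classification: Lund and Pereira (Operator) before Delgado (Helper).
Lund and Pereira both have company hire date 22 Jul 2011, so the next rule applies.
Lund and Pereira both have accumulated service hours 23881 hours, so the next rule applies.
Among Lund and Pereira, by employee number (higher first): Lund (8474) before Pereira (1259).
Full order: Yilmaz, Achebe, Oyelaran, Nakamura, Lund, Pereira, Delgado.

Yilmaz, Achebe, Oyelaran, Nakamura, Lund, Pereira, Delgado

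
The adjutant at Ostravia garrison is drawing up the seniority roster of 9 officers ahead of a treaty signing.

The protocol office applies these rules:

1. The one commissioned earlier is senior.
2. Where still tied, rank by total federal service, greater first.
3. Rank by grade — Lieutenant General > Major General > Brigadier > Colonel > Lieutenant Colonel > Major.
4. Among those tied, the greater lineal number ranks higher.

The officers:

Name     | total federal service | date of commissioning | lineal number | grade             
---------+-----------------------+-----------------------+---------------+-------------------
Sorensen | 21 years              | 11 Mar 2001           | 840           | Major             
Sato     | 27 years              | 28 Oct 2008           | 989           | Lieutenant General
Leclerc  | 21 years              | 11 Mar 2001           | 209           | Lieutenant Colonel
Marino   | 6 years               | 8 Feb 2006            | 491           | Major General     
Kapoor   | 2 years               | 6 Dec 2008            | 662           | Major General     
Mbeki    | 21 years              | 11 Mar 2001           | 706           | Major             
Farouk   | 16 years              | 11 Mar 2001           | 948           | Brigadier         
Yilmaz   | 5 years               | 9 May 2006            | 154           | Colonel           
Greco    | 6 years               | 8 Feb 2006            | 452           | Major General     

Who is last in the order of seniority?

By date of commissioning (earlier first): Leclerc, Sorensen, Mbeki and Farouk (each 11 Mar 2001); then Marino and Greco (both 8 Feb 2006); then Yilmaz (9 May 2006); then Sato (28 Oct 2008); then Kapoor (6 Dec 2008).
Among Leclerc, Sorensen, Mbeki and Farouk, by total federal service (higher first): Leclerc, Sorensen and Mbeki (21 years) before Farouk (16 years).
Among Leclerc, Sorensen and Mbeki, by grade: Leclerc (Lieutenant Colonel) before Sorensen and Mbeki (Major).
Among Sorensen and Mbeki, by lineal number (higher first): Sorensen (840) before Mbeki (706).
Marino and Greco both have total federal service 6 years, so the next rule applies.
Marino and Greco are each Major General, so the next rule applies.
Among Marino and Greco, by lineal number (higher first): Marino (491) before Greco (452).
Order: Leclerc, Sorensen, Mbeki, Farouk, Marino, Greco, Yilmaz, Sato, Kapoor.

Kapoor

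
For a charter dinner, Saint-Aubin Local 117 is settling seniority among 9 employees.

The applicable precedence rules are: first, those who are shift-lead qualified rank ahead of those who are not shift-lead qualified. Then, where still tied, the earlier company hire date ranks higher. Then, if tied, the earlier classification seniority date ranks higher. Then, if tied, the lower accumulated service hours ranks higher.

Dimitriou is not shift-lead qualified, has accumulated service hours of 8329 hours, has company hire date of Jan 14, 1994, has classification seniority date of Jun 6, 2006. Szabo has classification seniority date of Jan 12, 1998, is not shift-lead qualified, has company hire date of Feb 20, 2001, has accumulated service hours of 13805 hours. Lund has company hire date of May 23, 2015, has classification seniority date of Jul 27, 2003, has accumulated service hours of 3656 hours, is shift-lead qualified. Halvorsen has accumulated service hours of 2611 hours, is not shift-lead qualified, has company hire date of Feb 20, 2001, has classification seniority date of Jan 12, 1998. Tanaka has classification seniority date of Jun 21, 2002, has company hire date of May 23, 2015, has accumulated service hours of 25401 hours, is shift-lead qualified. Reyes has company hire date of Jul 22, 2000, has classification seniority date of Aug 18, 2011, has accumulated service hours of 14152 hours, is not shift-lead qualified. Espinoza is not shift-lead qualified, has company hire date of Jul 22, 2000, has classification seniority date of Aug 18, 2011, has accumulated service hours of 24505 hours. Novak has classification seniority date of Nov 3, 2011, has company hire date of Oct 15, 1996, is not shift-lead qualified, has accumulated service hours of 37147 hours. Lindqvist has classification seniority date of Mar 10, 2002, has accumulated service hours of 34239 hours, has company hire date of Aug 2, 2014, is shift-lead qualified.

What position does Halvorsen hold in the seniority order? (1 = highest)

By the first rule: Lindqvist, Tanaka and Lund (each shift-lead qualified); then Dimitriou, Novak, Reyes, Espinoza, Halvorsen and Szabo (each not shift-lead qualified).
Among Lindqvist, Tanaka and Lund, by company hire date (earlier first): Lindqvist (Aug 2, 2014) before Tanaka and Lund (May 23, 2015).
Among Tanaka and Lund, by classification seniority date (earlier first): Tanaka (Jun 21, 2002) before Lund (Jul 27, 2003).
Among Dimitriou, Novak, Reyes, Espinoza, Halvorsen and Szabo, by company hire date (earlier first): Dimitriou (Jan 14, 1994) before Novak (Oct 15, 1996) before Reyes and Espinoza (Jul 22, 2000) before Halvorsen and Szabo (Feb 20, 2001).
Reyes and Espinoza both have classification seniority date Aug 18, 2011, so the next rule applies.
Among Reyes and Espinoza, by accumulated service hours (lower first): Reyes (14152 hours) before Espinoza (24505 hours).
Halvorsen and Szabo both have classification seniority date Jan 12, 1998, so the next rule applies.
Among Halvorsen and Szabo, by accumulated service hours (lower first): Halvorsen (2611 hours) before Szabo (13805 hours).
Order: Lindqvist, Tanaka, Lund, Dimitriou, Novak, Reyes, Espinoza, Halvorsen, Szabo. So position 8.

8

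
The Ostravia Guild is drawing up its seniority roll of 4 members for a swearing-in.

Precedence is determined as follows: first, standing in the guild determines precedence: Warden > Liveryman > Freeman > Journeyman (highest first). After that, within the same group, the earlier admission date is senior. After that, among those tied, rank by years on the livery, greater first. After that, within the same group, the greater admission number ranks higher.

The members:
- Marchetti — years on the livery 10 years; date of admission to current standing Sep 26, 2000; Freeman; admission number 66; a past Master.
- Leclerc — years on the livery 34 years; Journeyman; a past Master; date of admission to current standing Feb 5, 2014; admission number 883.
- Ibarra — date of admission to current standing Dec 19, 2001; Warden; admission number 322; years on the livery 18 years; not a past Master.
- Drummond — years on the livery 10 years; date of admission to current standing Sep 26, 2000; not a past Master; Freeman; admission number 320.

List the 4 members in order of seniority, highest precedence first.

By standing in the guild: Ibarra (Warden); then Drummond and Marchetti (Freeman); then Leclerc (Journeyman).
Drummond and Marchetti both have date of admission to current standing Sep 26, 2000, so the next rule applies.
Drummond and Marchetti both have years on the livery 10 years, so the next rule applies.
Among Drummond and Marchetti, by admission number (higher first): Drummond (320) before Marchetti (66).
Full order: Ibarra, Drummond, Marchetti, Leclerc.

Ibarra, Drummond, Marchetti, Leclerc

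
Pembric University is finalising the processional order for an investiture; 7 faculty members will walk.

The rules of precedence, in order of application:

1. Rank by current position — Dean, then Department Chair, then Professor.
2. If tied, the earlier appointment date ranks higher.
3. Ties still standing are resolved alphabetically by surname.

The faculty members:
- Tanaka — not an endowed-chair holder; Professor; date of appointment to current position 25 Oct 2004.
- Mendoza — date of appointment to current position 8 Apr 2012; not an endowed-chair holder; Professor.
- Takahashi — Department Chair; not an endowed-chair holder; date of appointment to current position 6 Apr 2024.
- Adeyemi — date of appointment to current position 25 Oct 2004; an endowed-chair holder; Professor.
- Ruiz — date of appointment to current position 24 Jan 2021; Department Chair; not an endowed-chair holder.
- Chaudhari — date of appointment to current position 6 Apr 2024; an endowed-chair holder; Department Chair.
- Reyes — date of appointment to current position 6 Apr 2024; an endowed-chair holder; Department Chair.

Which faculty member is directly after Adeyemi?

By current position: Ruiz, Chaudhari, Reyes and Takahashi (Department Chair); then Adeyemi, Tanaka and Mendoza (Professor).
Among Ruiz, Chaudhari, Reyes and Takahashi, by date of appointment to current position (earlier first): Ruiz (24 Jan 2021) before Chaudhari, Reyes and Takahashi (6 Apr 2024).
Among Chaudhari, Reyes and Takahashi, alphabetically by surname: Chaudhari before Reyes before Takahashi.
Among Adeyemi, Tanaka and Mendoza, by date of appointment to current position (earlier first): Adeyemi and Tanaka (25 Oct 2004) before Mendoza (8 Apr 2012).
Among Adeyemi and Tanaka, alphabetically by surname: Adeyemi before Tanaka.
Order: Ruiz, Chaudhari, Reyes, Takahashi, Adeyemi, Tanaka, Mendoza.

Tanaka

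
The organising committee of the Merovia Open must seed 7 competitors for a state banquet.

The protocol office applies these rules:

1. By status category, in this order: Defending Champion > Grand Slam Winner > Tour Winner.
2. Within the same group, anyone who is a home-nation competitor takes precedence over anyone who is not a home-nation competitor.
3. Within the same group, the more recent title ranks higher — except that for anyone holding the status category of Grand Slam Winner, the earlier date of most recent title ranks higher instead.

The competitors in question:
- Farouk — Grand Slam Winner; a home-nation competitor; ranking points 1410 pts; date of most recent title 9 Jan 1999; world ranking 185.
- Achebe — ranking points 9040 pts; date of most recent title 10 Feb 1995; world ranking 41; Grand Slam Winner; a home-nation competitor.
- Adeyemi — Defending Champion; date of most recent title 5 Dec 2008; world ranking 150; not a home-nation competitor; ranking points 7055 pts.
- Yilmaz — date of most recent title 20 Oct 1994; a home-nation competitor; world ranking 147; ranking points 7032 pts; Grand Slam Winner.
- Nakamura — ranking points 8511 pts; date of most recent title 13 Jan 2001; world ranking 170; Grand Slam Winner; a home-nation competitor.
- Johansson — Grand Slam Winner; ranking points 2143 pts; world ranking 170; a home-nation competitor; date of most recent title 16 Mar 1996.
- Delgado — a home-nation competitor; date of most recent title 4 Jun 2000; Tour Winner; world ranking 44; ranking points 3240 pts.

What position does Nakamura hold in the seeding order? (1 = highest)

By status category: Adeyemi (Defending Champion); then Yilmaz, Achebe, Johansson, Farouk and Nakamura (Grand Slam Winner); then Delgado (Tour Winner).
Yilmaz, Achebe, Johansson, Farouk and Nakamura are each a home-nation competitor, so the next rule applies.
Among Yilmaz, Achebe, Johansson, Farouk and Nakamura, by date of most recent title (earlier first) (reversed rule for this group): Yilmaz (20 Oct 1994) before Achebe (10 Feb 1995) before Johansson (16 Mar 1996) before Farouk (9 Jan 1999) before Nakamura (13 Jan 2001).
Order: Adeyemi, Yilmaz, Achebe, Johansson, Farouk, Nakamura, Delgado. So position 6.

6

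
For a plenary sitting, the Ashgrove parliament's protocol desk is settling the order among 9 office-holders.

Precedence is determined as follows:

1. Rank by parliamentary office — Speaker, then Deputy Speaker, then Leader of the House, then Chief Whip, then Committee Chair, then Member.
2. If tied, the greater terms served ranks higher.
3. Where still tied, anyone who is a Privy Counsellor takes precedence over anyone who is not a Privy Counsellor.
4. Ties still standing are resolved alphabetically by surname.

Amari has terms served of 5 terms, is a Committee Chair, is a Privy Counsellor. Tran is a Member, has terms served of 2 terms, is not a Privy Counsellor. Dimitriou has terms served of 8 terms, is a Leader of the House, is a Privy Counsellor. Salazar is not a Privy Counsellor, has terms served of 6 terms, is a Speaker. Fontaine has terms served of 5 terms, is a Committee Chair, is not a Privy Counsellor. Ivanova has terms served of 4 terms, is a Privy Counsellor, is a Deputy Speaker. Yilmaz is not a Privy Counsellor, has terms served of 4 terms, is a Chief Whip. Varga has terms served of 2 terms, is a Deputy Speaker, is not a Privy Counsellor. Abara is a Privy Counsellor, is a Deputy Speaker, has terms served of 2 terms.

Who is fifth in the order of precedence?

By parliamentary office: Salazar (Speaker); then Ivanova, Abara and Varga (Deputy Speaker); then Dimitriou (Leader of the House); then Yilmaz (Chief Whip); then Amari and Fontaine (Committee Chair); then Tran (Member).
Among Ivanova, Abara and Varga, by terms served (higher first): Ivanova (4 terms) before Abara and Varga (2 terms).
Among Abara and Varga, a Privy Counsellor before not a Privy Counsellor: Abara (a Privy Counsellor) before Varga (not a Privy Counsellor).
Amari and Fontaine both have terms served 5 terms, so the next rule applies.
Among Amari and Fontaine, a Privy Counsellor before not a Privy Counsellor: Amari (a Privy Counsellor) before Fontaine (not a Privy Counsellor).
Order: Salazar, Ivanova, Abara, Varga, Dimitriou, Yilmaz, Amari, Fontaine, Tran.

Dimitriou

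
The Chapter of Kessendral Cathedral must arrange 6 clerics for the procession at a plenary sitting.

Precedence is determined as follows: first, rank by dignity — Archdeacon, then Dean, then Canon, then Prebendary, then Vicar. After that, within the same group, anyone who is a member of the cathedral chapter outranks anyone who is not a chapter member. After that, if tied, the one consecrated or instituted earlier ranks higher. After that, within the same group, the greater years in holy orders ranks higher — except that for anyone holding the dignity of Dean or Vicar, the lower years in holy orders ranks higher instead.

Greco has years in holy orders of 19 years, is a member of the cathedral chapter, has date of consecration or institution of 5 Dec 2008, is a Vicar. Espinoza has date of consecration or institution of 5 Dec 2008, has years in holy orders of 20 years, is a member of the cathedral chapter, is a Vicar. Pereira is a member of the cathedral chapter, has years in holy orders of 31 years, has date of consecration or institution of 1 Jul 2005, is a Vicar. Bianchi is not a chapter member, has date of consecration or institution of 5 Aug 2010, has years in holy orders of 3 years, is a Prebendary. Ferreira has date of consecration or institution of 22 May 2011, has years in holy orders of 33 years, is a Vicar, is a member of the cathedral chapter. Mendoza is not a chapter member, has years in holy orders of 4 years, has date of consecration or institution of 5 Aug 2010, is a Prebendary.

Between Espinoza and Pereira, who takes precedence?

Pereira

By dignity: Mendoza and Bianchi (Prebendary); then Pereira, Greco, Espinoza and Ferreira (Vicar).
Mendoza and Bianchi are each not a chapter member, so the next rule applies.
Mendoza and Bianchi both have date of consecration or institution 5 Aug 2010, so the next rule applies.
Among Mendoza and Bianchi, by years in holy orders (higher first): Mendoza (4 years) before Bianchi (3 years).
Pereira, Greco, Espinoza and Ferreira are each a member of the cathedral chapter, so the next rule applies.
Among Pereira, Greco, Espinoza and Ferreira, by date of consecration or institution (earlier first): Pereira (1 Jul 2005) before Greco and Espinoza (5 Dec 2008) before Ferreira (22 May 2011).
Among Greco and Espinoza, by years in holy orders (lower first) (reversed rule for this group): Greco (19 years) before Espinoza (20 years).
So Pereira takes precedence.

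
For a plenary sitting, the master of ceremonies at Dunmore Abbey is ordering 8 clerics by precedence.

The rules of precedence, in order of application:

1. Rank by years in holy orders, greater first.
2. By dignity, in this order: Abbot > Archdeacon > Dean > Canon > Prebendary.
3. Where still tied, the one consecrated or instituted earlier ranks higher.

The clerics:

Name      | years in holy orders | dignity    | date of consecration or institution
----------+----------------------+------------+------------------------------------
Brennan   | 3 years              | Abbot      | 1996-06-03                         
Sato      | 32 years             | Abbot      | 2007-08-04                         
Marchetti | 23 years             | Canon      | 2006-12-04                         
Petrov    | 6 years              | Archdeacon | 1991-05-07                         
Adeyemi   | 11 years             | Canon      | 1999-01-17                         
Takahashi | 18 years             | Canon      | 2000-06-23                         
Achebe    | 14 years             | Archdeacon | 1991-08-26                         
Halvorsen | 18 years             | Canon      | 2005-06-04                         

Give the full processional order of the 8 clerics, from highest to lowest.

Sato, Marchetti, Takahashi, Halvorsen, Achebe, Adeyemi, Petrov, Brennan

By years in holy orders (higher first): Sato (32 years); then Marchetti (23 years); then Takahashi and Halvorsen (both 18 years); then Achebe (14 years); then Adeyemi (11 years); then Petrov (6 years); then Brennan (3 years).
Takahashi and Halvorsen are each Canon, so the next rule applies.
Among Takahashi and Halvorsen, by date of consecration or institution (earlier first): Takahashi (2000-06-23) before Halvorsen (2005-06-04).
Full order: Sato, Marchetti, Takahashi, Halvorsen, Achebe, Adeyemi, Petrov, Brennan.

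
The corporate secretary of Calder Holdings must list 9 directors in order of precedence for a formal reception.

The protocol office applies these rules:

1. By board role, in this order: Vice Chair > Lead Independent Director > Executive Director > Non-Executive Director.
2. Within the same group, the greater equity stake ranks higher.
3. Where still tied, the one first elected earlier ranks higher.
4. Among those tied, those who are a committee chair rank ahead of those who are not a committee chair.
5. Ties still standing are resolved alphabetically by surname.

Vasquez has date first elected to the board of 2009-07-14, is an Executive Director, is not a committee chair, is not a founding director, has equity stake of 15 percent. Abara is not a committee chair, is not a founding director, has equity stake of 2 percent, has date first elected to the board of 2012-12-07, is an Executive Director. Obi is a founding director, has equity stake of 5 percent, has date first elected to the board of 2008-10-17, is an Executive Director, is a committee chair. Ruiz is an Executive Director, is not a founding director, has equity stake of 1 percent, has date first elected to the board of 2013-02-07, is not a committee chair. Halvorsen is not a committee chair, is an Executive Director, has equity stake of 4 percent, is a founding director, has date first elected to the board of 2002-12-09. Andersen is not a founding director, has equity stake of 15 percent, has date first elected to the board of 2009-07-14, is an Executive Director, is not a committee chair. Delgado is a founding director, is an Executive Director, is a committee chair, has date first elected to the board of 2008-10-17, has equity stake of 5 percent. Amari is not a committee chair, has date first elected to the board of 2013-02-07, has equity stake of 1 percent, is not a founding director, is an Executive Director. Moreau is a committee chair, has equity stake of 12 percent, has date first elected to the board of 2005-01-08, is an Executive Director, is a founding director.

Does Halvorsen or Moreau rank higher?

Moreau

By board role: Andersen, Vasquez, Moreau, Delgado, Obi, Halvorsen, Abara, Amari and Ruiz (Executive Director).
Among Andersen, Vasquez, Moreau, Delgado, Obi, Halvorsen, Abara, Amari and Ruiz, by equity stake (higher first): Andersen and Vasquez (15 percent) before Moreau (12 percent) before Delgado and Obi (5 percent) before Halvorsen (4 percent) before Abara (2 percent) before Amari and Ruiz (1 percent).
Andersen and Vasquez both have date first elected to the board 2009-07-14, so the next rule applies.
Andersen and Vasquez are each not a committee chair, so the next rule applies.
Among Andersen and Vasquez, alphabetically by surname: Andersen before Vasquez.
Delgado and Obi both have date first elected to the board 2008-10-17, so the next rule applies.
Delgado and Obi are each a committee chair, so the next rule applies.
Among Delgado and Obi, alphabetically by surname: Delgado before Obi.
Amari and Ruiz both have date first elected to the board 2013-02-07, so the next rule applies.
Amari and Ruiz are each not a committee chair, so the next rule applies.
Among Amari and Ruiz, alphabetically by surname: Amari before Ruiz.
So Moreau takes precedence.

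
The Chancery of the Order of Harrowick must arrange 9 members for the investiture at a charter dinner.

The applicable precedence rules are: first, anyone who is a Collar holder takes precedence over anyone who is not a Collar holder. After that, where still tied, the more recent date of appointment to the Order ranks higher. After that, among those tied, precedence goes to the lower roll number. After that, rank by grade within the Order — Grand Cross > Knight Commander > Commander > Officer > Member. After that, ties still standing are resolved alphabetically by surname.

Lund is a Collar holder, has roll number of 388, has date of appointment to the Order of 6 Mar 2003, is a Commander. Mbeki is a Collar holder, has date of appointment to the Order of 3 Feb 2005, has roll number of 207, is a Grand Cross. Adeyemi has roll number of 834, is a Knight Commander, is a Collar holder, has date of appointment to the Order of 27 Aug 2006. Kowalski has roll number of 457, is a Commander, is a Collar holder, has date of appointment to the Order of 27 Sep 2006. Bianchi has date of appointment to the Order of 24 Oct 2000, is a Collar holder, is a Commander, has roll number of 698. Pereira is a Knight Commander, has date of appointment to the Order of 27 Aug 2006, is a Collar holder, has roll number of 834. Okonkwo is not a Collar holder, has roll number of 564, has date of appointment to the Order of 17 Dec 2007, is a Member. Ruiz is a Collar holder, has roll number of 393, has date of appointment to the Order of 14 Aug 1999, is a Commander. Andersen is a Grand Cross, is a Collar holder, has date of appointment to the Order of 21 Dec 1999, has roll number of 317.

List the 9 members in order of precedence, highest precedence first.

Kowalski, Adeyemi, Pereira, Mbeki, Lund, Bianchi, Andersen, Ruiz, Okonkwo

By the first rule: Kowalski, Adeyemi, Pereira, Mbeki, Lund, Bianchi, Andersen and Ruiz (each a Collar holder); then Okonkwo (not a Collar holder).
Among Kowalski, Adeyemi, Pereira, Mbeki, Lund, Bianchi, Andersen and Ruiz, by date of appointment to the Order (later first): Kowalski (27 Sep 2006) before Adeyemi and Pereira (27 Aug 2006) before Mbeki (3 Feb 2005) before Lund (6 Mar 2003) before Bianchi (24 Oct 2000) before Andersen (21 Dec 1999) before Ruiz (14 Aug 1999).
Adeyemi and Pereira both have roll number 834, so the next rule applies.
Adeyemi and Pereira are each Knight Commander, so the next rule applies.
Among Adeyemi and Pereira, alphabetically by surname: Adeyemi before Pereira.
Full order: Kowalski, Adeyemi, Pereira, Mbeki, Lund, Bianchi, Andersen, Ruiz, Okonkwo.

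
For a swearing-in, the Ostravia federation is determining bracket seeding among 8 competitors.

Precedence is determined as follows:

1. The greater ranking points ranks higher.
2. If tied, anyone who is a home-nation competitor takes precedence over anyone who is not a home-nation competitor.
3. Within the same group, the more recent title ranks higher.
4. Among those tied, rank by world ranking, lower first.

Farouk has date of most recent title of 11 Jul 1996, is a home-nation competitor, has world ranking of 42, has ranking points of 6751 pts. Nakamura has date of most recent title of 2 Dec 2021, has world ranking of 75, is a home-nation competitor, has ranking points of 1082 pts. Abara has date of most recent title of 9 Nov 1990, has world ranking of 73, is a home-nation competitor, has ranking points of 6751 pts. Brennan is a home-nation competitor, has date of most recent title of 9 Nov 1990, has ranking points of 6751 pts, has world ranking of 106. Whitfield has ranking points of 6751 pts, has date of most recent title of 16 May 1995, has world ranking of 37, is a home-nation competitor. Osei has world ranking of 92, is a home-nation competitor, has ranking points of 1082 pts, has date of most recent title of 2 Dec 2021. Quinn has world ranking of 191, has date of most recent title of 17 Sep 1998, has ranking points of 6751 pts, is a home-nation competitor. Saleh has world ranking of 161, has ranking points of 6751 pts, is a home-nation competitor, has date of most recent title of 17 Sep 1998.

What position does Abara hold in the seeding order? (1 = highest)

5

By ranking points (higher first): Saleh, Quinn, Farouk, Whitfield, Abara and Brennan (each 6751 pts); then Nakamura and Osei (both 1082 pts).
Saleh, Quinn, Farouk, Whitfield, Abara and Brennan are each a home-nation competitor, so the next rule applies.
Among Saleh, Quinn, Farouk, Whitfield, Abara and Brennan, by date of most recent title (later first): Saleh and Quinn (17 Sep 1998) before Farouk (11 Jul 1996) before Whitfield (16 May 1995) before Abara and Brennan (9 Nov 1990).
Among Saleh and Quinn, by world ranking (lower first): Saleh (161) before Quinn (191).
Among Abara and Brennan, by world ranking (lower first): Abara (73) before Brennan (106).
Nakamura and Osei are each a home-nation competitor, so the next rule applies.
Nakamura and Osei both have date of most recent title 2 Dec 2021, so the next rule applies.
Among Nakamura and Osei, by world ranking (lower first): Nakamura (75) before Osei (92).
Order: Saleh, Quinn, Farouk, Whitfield, Abara, Brennan, Nakamura, Osei. So position 5.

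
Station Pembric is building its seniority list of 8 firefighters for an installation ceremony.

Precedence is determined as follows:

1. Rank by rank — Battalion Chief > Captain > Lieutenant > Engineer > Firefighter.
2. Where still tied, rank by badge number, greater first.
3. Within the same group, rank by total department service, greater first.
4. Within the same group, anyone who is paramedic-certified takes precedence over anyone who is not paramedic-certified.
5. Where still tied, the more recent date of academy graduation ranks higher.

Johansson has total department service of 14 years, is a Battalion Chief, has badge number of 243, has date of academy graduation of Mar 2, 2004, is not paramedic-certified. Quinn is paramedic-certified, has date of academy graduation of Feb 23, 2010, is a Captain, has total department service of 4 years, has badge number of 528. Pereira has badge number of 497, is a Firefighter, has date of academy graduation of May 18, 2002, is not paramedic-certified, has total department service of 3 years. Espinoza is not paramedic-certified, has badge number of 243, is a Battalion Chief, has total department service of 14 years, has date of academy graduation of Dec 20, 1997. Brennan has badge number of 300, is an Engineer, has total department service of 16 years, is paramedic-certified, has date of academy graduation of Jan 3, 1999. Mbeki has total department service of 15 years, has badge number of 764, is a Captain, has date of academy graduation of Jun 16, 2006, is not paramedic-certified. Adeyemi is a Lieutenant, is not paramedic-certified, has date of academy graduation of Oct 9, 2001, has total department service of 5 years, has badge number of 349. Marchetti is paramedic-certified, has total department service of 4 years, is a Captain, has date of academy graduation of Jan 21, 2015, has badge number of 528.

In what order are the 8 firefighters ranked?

By rank: Johansson and Espinoza (Battalion Chief); then Mbeki, Marchetti and Quinn (Captain); then Adeyemi (Lieutenant); then Brennan (Engineer); then Pereira (Firefighter).
Johansson and Espinoza both have badge number 243, so the next rule applies.
Johansson and Espinoza both have total department service 14 years, so the next rule applies.
Johansson and Espinoza are each not paramedic-certified, so the next rule applies.
Among Johansson and Espinoza, by date of academy graduation (later first): Johansson (Mar 2, 2004) before Espinoza (Dec 20, 1997).
Among Mbeki, Marchetti and Quinn, by badge number (higher first): Mbeki (764) before Marchetti and Quinn (528).
Marchetti and Quinn both have total department service 4 years, so the next rule applies.
Marchetti and Quinn are each paramedic-certified, so the next rule applies.
Among Marchetti and Quinn, by date of academy graduation (later first): Marchetti (Jan 21, 2015) before Quinn (Feb 23, 2010).
Full order: Johansson, Espinoza, Mbeki, Marchetti, Quinn, Adeyemi, Brennan, Pereira.

Johansson, Espinoza, Mbeki, Marchetti, Quinn, Adeyemi, Brennan, Pereira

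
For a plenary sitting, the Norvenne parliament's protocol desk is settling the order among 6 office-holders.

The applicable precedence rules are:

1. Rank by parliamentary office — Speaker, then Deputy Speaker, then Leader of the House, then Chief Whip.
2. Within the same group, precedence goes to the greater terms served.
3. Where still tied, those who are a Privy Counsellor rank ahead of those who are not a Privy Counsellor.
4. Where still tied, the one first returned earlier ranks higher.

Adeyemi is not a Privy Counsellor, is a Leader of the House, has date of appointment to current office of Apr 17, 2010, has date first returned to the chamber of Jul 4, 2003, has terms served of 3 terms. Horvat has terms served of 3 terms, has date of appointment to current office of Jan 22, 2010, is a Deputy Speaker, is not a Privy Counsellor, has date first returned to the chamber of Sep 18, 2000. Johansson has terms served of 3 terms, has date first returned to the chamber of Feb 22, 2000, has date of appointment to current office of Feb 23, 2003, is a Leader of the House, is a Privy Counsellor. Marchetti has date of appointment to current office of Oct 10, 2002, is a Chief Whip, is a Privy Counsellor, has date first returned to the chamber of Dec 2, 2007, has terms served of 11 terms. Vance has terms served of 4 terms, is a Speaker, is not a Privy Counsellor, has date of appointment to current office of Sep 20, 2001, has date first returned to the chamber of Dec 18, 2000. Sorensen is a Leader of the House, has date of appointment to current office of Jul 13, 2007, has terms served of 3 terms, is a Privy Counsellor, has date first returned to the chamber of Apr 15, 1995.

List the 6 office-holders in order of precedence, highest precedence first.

Vance, Horvat, Sorensen, Johansson, Adeyemi, Marchetti

By parliamentary office: Vance (Speaker); then Horvat (Deputy Speaker); then Sorensen, Johansson and Adeyemi (Leader of the House); then Marchetti (Chief Whip).
Sorensen, Johansson and Adeyemi all have terms served 3 terms, so the next rule applies.
Among Sorensen, Johansson and Adeyemi, a Privy Counsellor before not a Privy Counsellor: Sorensen and Johansson (a Privy Counsellor) before Adeyemi (not a Privy Counsellor).
Among Sorensen and Johansson, by date first returned to the chamber (earlier first): Sorensen (Apr 15, 1995) before Johansson (Feb 22, 2000).
Full order: Vance, Horvat, Sorensen, Johansson, Adeyemi, Marchetti.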